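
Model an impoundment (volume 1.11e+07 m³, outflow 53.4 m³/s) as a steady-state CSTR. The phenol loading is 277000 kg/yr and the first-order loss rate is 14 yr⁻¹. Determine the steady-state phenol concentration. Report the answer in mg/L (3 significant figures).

Outflow Q = 53.4 m³/s × 3.156e+07 s/yr = 1.685e+09 m³/yr.
Steady-state CSTR mass balance: W = Q·C + k·V·C, so C = W/(Q + kV).
Q + kV = 1.685e+09 + 14·1.11e+07 = 1.841e+09 m³/yr.
C = 277000/1.841e+09 = 0.0001505 kg/m³ = 0.1505 mg/L.

0.150 mg/L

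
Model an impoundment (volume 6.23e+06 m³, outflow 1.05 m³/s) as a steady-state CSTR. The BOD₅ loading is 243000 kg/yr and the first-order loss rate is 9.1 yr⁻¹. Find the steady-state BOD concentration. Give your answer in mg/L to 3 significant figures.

Outflow Q = 1.05 m³/s × 3.156e+07 s/yr = 3.314e+07 m³/yr.
Steady-state CSTR mass balance: W = Q·C + k·V·C, so C = W/(Q + kV).
Q + kV = 3.314e+07 + 9.1·6.23e+06 = 8.983e+07 m³/yr.
C = 243000/8.983e+07 = 0.002705 kg/m³ = 2.705 mg/L.

2.71 mg/L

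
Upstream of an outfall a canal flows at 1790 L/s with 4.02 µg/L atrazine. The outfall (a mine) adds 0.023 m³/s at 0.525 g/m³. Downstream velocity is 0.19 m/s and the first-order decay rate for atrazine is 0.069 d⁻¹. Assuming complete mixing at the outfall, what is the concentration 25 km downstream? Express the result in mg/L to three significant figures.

1790 L/s = 1.79 m³/s.
4.02 µg/L = 0.00402 mg/L.
After complete mixing, C₀ = (0.023·0.525 + 1.79·0.00402) / 1.813 = 0.01063 mg/L.
Travel time t = 2.5e+04 m / 0.19 m/s = 1.316e+05 s = 1.523 d.
C = 0.01063·exp(−0.069·1.523) = 0.01063·0.9003 = 0.009569 mg/L.

0.00957 mg/L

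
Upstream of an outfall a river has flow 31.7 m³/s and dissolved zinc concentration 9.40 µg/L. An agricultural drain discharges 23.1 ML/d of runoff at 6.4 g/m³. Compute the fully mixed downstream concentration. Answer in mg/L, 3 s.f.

0.0628 mg/L

23.1 ML/d = 0.2674 m³/s.
9.40 µg/L = 0.0094 mg/L.
By mass balance at complete mixing, C = (0.2674·6.4 + 31.7·0.0094) / (0.2674 + 31.7) = 2.009/31.97 = 0.06285 mg/L.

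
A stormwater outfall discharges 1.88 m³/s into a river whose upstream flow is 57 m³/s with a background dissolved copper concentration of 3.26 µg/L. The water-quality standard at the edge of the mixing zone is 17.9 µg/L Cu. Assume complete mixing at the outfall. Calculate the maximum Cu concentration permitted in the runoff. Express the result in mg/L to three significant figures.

0.462 mg/L

3.26 µg/L = 0.00326 mg/L.
17.9 µg/L = 0.0179 mg/L.
Mass balance: 0.0179·58.88 = 1.88·Cₑ + 57·0.00326.
Cₑ = (1.054 − 0.1858) / 1.88 = 0.4618 mg/L.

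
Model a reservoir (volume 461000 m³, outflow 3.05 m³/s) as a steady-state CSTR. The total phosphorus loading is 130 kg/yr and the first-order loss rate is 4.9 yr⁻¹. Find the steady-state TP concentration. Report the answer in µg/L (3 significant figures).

Outflow Q = 3.05 m³/s × 3.156e+07 s/yr = 9.625e+07 m³/yr.
Steady-state CSTR mass balance: W = Q·C + k·V·C, so C = W/(Q + kV).
Q + kV = 9.625e+07 + 4.9·461000 = 9.851e+07 m³/yr.
C = 130/9.851e+07 = 1.32e-06 kg/m³ = 0.00132 mg/L = 1.32 µg/L.

1.32 µg/L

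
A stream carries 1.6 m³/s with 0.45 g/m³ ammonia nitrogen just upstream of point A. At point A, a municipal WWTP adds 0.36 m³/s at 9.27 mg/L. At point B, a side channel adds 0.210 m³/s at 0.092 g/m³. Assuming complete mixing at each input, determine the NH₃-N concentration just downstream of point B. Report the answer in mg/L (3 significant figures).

After input A: C = (1.6·0.45 + 0.36·9.27) / 1.96 = 2.07 mg/L.
After input B: C = (1.96·2.07 + 0.21·0.092) / 2.17 = 1.879 mg/L.

1.88 mg/L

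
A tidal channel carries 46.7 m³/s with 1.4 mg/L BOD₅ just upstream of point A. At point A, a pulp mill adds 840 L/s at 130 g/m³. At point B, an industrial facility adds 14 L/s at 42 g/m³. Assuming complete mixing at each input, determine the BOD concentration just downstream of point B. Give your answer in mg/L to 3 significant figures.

3.68 mg/L

840 L/s = 0.84 m³/s.
After input A: C = (46.7·1.4 + 0.84·130) / 47.54 = 3.672 mg/L.
14 L/s = 0.014 m³/s.
After input B: C = (47.54·3.672 + 0.014·42) / 47.55 = 3.684 mg/L.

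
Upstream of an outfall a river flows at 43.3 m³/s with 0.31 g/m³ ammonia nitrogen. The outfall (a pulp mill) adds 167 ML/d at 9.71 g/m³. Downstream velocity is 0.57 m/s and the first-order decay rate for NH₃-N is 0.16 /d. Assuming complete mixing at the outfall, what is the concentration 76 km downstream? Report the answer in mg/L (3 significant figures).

0.556 mg/L

167 ML/d = 1.933 m³/s.
After complete mixing, C₀ = (1.933·9.71 + 43.3·0.31) / 45.23 = 0.7117 mg/L.
Travel time t = 7.6e+04 m / 0.57 m/s = 1.333e+05 s = 1.543 d.
C = 0.7117·exp(−0.16·1.543) = 0.7117·0.7812 = 0.556 mg/L.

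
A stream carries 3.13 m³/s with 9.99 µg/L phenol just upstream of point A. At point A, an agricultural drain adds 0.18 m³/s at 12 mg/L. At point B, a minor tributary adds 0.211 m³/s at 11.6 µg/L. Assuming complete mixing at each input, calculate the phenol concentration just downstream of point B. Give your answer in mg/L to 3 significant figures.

9.99 µg/L = 0.00999 mg/L.
After input A: C = (3.13·0.00999 + 0.18·12) / 3.31 = 0.662 mg/L.
11.6 µg/L = 0.0116 mg/L.
After input B: C = (3.31·0.662 + 0.211·0.0116) / 3.521 = 0.623 mg/L.

0.623 mg/L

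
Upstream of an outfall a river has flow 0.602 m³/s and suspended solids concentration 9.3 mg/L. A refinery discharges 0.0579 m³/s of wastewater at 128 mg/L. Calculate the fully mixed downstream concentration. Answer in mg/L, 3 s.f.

19.7 mg/L

Conservation of mass across the mixing zone: C = (0.0579·128 + 0.602·9.3) / (0.0579 + 0.602) = 13.01/0.6599 = 19.71 mg/L.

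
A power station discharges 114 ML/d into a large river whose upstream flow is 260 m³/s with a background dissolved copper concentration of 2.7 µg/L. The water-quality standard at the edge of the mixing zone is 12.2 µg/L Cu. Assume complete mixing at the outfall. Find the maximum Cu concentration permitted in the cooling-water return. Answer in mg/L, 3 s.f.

114 ML/d = 1.319 m³/s.
2.7 µg/L = 0.0027 mg/L.
12.2 µg/L = 0.0122 mg/L.
Mass balance: 0.0122·261.3 = 1.319·Cₑ + 260·0.0027.
Cₑ = (3.188 − 0.702) / 1.319 = 1.884 mg/L.

1.88 mg/L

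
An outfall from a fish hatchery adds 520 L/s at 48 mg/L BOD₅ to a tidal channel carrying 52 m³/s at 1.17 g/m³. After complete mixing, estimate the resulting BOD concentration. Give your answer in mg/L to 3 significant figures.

520 L/s = 0.52 m³/s.
By mass balance at complete mixing, C = (0.52·48 + 52·1.17) / (0.52 + 52) = 85.8/52.52 = 1.634 mg/L.

1.63 mg/L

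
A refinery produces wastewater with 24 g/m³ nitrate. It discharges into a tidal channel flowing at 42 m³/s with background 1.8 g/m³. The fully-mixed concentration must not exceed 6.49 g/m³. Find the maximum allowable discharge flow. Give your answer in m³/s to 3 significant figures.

Mass balance at complete mixing: C_std·(Q_w + Q_r) = Q_w·C_e + Q_r·C_b.
Rearranging, Q_w = Q_r·(C_std − C_b)/(C_e − C_std) = 42·(6.49 − 1.8) / (24 − 6.49) = 11.25 m³/s.

11.2 m³/s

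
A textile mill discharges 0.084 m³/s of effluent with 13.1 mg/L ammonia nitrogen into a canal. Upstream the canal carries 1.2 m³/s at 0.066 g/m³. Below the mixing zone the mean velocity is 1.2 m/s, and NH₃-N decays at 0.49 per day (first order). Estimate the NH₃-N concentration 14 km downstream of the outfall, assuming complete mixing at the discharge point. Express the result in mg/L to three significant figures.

0.860 mg/L

After complete mixing, C₀ = (0.084·13.1 + 1.2·0.066) / 1.284 = 0.9187 mg/L.
Travel time t = 1.4e+04 m / 1.2 m/s = 1.167e+04 s = 0.135 d.
C = 0.9187·exp(−0.49·0.135) = 0.9187·0.936 = 0.8599 mg/L.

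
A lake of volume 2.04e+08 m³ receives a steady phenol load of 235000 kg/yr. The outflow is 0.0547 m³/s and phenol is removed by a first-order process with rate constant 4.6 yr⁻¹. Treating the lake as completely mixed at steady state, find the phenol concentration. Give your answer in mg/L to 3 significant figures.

Outflow Q = 0.0547 m³/s × 3.156e+07 s/yr = 1.726e+06 m³/yr.
Steady-state CSTR mass balance: W = Q·C + k·V·C, so C = W/(Q + kV).
Q + kV = 1.726e+06 + 4.6·2.04e+08 = 9.401e+08 m³/yr.
C = 235000/9.401e+08 = 0.00025 kg/m³ = 0.25 mg/L.

0.250 mg/L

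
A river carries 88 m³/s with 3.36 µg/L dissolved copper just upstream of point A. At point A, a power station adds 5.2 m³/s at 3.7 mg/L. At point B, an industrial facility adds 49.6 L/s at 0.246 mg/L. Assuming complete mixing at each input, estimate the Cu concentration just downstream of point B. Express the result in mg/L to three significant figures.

3.36 µg/L = 0.00336 mg/L.
After input A: C = (88·0.00336 + 5.2·3.7) / 93.2 = 0.2096 mg/L.
49.6 L/s = 0.0496 m³/s.
After input B: C = (93.2·0.2096 + 0.0496·0.246) / 93.25 = 0.2096 mg/L.

0.210 mg/L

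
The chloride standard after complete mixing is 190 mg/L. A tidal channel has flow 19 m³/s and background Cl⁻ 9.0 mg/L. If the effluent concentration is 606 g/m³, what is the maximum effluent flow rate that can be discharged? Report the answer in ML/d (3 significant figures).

714 ML/d

Mass balance at complete mixing: C_std·(Q_w + Q_r) = Q_w·C_e + Q_r·C_b.
Rearranging, Q_w = Q_r·(C_std − C_b)/(C_e − C_std) = 19·(190 − 9) / (606 − 190) = 8.267 m³/s.
= 714.3 ML/d.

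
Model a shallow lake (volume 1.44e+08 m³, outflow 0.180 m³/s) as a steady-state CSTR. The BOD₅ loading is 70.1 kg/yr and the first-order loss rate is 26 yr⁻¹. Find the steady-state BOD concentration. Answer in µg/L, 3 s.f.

0.0187 µg/L

Outflow Q = 0.180 m³/s × 3.156e+07 s/yr = 5.68e+06 m³/yr.
Steady-state CSTR mass balance: W = Q·C + k·V·C, so C = W/(Q + kV).
Q + kV = 5.68e+06 + 26·1.44e+08 = 3.75e+09 m³/yr.
C = 70.1/3.75e+09 = 1.869e-08 kg/m³ = 1.869e-05 mg/L = 0.01869 µg/L.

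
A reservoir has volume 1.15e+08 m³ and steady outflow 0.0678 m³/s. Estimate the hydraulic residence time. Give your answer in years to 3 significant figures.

Q = 0.0678 m³/s × 3.156e+07 s/yr = 2.14e+06 m³/yr.
Hydraulic residence time τ = V/Q = 1.15e+08/2.14e+06 = 53.75 yr.

53.7 yr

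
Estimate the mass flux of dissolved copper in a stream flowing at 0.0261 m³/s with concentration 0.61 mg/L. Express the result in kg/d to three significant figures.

Mass flux = Q·C = 0.0261 m³/s × 0.61 g/m³ = 0.01592 g/s.
= 0.01592 g/s × 86.4 = 1.376 kg/d.

1.38 kg/d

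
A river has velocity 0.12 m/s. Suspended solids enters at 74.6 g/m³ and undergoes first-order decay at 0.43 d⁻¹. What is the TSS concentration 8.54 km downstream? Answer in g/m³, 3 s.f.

52.4 g/m³

Travel time t = 8.54 km / 0.12 m/s = 8540/0.12 = 7.117e+04 s = 0.8237 d.
First-order decay: C = 74.6·exp(−0.43·0.8237) = 74.6·0.7017 = 52.35 g/m³.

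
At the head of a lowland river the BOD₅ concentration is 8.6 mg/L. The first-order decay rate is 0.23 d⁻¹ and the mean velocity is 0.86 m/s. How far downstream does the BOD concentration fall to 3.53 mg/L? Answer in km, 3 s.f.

288 km

From C = C₀·e^(−kt), t = ln(C₀/C)/k = ln(8.6/3.53)/0.23 = 0.8905/0.23 = 3.872 d.
Distance = v·t = 0.86 m/s × 3.345e+05 s = 2.877e+05 m = 287.7 km.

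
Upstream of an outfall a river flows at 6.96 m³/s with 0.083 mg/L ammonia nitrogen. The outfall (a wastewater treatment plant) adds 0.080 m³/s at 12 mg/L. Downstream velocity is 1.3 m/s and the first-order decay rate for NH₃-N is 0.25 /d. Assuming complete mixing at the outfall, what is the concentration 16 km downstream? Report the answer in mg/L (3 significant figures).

After complete mixing, C₀ = (0.08·12 + 6.96·0.083) / 7.04 = 0.2184 mg/L.
Travel time t = 1.6e+04 m / 1.3 m/s = 1.231e+04 s = 0.1425 d.
C = 0.2184·exp(−0.25·0.1425) = 0.2184·0.965 = 0.2108 mg/L.

0.211 mg/L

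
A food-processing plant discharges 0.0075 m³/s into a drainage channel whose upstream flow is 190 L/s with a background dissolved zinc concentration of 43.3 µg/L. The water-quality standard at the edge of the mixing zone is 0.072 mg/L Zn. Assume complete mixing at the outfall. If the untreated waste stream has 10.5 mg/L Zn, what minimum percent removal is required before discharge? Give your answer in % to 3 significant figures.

190 L/s = 0.19 m³/s.
43.3 µg/L = 0.0433 mg/L.
Mass balance: 0.072·0.1975 = 0.0075·Cₑ + 0.19·0.0433.
Cₑ = (0.01422 − 0.008227) / 0.0075 = 0.7991 mg/L.
Required removal = 1 − 0.7991/10.5 = 92.39 %.

92.4 %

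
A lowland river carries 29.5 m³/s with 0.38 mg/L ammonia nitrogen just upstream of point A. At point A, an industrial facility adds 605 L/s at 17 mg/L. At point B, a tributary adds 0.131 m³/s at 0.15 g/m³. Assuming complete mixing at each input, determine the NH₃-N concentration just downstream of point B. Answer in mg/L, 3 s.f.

605 L/s = 0.605 m³/s.
After input A: C = (29.5·0.38 + 0.605·17) / 30.11 = 0.714 mg/L.
After input B: C = (30.11·0.714 + 0.131·0.15) / 30.24 = 0.7116 mg/L.

0.712 mg/L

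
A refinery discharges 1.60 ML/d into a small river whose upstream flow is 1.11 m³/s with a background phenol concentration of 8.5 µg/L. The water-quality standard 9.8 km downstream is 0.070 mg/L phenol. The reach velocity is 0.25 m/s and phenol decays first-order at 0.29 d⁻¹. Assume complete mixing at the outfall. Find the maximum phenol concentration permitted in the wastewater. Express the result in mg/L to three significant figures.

1.60 ML/d = 0.01852 m³/s.
8.5 µg/L = 0.0085 mg/L.
Travel time to the compliance point: t = 9800/0.25 = 3.92e+04 s = 0.4537 d; decay factor exp(−0.29·0.4537) = 0.8767.
So the concentration just after mixing may be at most 0.07/0.8767 = 0.07984 mg/L.
Mass balance: 0.07984·1.129 = 0.01852·Cₑ + 1.11·0.0085.
Cₑ = (0.0901 − 0.009435) / 0.01852 = 4.356 mg/L.

4.36 mg/L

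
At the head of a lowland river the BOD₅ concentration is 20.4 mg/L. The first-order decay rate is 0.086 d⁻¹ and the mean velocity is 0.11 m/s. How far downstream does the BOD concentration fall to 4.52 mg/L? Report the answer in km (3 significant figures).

From C = C₀·e^(−kt), t = ln(C₀/C)/k = ln(20.4/4.52)/0.086 = 1.507/0.086 = 17.52 d.
Distance = v·t = 0.11 m/s × 1.514e+06 s = 1.665e+05 m = 166.5 km.

167 km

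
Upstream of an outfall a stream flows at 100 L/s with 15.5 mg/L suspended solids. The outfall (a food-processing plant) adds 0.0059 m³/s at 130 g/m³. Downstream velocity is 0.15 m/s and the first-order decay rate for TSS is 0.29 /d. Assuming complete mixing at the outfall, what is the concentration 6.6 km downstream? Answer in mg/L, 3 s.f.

100 L/s = 0.1 m³/s.
After complete mixing, C₀ = (0.0059·130 + 0.1·15.5) / 0.1059 = 21.88 mg/L.
Travel time t = 6600 m / 0.15 m/s = 4.4e+04 s = 0.5093 d.
C = 21.88·exp(−0.29·0.5093) = 21.88·0.8627 = 18.88 mg/L.

18.9 mg/L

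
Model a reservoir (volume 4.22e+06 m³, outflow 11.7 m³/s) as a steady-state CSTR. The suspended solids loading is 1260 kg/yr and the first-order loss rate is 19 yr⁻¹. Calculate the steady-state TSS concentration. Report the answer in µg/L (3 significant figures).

2.80 µg/L

Outflow Q = 11.7 m³/s × 3.156e+07 s/yr = 3.692e+08 m³/yr.
Steady-state CSTR mass balance: W = Q·C + k·V·C, so C = W/(Q + kV).
Q + kV = 3.692e+08 + 19·4.22e+06 = 4.494e+08 m³/yr.
C = 1260/4.494e+08 = 2.804e-06 kg/m³ = 0.002804 mg/L = 2.804 µg/L.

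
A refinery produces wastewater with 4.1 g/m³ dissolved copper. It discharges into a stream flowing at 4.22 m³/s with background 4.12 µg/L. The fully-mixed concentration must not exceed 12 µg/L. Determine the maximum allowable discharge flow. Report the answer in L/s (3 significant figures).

8.13 L/s

4.12 µg/L = 0.00412 mg/L.
12 µg/L = 0.012 mg/L.
Mass balance at complete mixing: C_std·(Q_w + Q_r) = Q_w·C_e + Q_r·C_b.
Rearranging, Q_w = Q_r·(C_std − C_b)/(C_e − C_std) = 4.22·(0.012 − 0.00412) / (4.1 − 0.012) = 0.008134 m³/s.
= 8.134 L/s.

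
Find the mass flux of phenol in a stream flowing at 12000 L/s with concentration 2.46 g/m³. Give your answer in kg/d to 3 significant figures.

2550 kg/d

12000 L/s = 12 m³/s.
Mass flux = Q·C = 12 m³/s × 2.46 g/m³ = 29.52 g/s.
= 29.52 g/s × 86.4 = 2551 kg/d.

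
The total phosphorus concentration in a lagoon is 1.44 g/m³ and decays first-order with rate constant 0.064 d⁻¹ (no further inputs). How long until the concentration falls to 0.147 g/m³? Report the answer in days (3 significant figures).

35.7 d

t = ln(C₀/C)/k = ln(1.44/0.147)/0.064 = 2.282/0.064 = 35.66 d.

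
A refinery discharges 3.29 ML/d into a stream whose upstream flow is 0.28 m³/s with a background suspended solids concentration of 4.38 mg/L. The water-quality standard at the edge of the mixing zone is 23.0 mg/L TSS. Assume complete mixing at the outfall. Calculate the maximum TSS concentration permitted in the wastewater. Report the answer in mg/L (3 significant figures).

160 mg/L

3.29 ML/d = 0.03808 m³/s.
Mass balance: 23·0.3181 = 0.03808·Cₑ + 0.28·4.38.
Cₑ = (7.316 − 1.226) / 0.03808 = 159.9 mg/L.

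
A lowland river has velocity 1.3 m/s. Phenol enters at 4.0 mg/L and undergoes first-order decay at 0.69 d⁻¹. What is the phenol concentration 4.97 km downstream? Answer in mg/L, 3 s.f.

Travel time t = 4.97 km / 1.3 m/s = 4970/1.3 = 3823 s = 0.04425 d.
First-order decay: C = 4.0·exp(−0.69·0.04425) = 4.0·0.9699 = 3.88 mg/L.

3.88 mg/L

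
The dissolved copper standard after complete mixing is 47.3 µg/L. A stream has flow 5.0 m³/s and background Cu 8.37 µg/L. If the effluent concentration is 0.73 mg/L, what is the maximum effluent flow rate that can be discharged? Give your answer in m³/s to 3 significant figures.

0.285 m³/s

8.37 µg/L = 0.00837 mg/L.
47.3 µg/L = 0.0473 mg/L.
Mass balance at complete mixing: C_std·(Q_w + Q_r) = Q_w·C_e + Q_r·C_b.
Rearranging, Q_w = Q_r·(C_std − C_b)/(C_e − C_std) = 5.0·(0.0473 − 0.00837) / (0.73 − 0.0473) = 0.2851 m³/s.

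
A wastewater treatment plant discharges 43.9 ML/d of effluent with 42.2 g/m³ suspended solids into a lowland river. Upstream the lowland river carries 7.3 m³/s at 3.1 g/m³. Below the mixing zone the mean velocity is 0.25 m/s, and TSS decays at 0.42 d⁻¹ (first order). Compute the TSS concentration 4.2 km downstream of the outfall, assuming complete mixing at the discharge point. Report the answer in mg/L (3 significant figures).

5.20 mg/L

43.9 ML/d = 0.5081 m³/s.
After complete mixing, C₀ = (0.5081·42.2 + 7.3·3.1) / 7.808 = 5.644 mg/L.
Travel time t = 4200 m / 0.25 m/s = 1.68e+04 s = 0.1944 d.
C = 5.644·exp(−0.42·0.1944) = 5.644·0.9216 = 5.202 mg/L.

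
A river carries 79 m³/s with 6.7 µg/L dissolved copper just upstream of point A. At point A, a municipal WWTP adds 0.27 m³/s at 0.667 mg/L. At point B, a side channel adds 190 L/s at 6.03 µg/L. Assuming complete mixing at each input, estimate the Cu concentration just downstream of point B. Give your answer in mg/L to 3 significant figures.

0.00894 mg/L

6.7 µg/L = 0.0067 mg/L.
After input A: C = (79·0.0067 + 0.27·0.667) / 79.27 = 0.008949 mg/L.
190 L/s = 0.19 m³/s.
6.03 µg/L = 0.00603 mg/L.
After input B: C = (79.27·0.008949 + 0.19·0.00603) / 79.46 = 0.008942 mg/L.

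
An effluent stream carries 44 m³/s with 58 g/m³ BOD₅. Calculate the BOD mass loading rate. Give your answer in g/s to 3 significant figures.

2550 g/s

Mass flux = Q·C = 44 m³/s × 58 g/m³ = 2552 g/s.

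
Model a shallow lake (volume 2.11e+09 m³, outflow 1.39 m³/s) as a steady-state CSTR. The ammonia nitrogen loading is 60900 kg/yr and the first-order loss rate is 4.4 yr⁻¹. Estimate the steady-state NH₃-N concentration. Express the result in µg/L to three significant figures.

6.53 µg/L

Outflow Q = 1.39 m³/s × 3.156e+07 s/yr = 4.387e+07 m³/yr.
Steady-state CSTR mass balance: W = Q·C + k·V·C, so C = W/(Q + kV).
Q + kV = 4.387e+07 + 4.4·2.11e+09 = 9.328e+09 m³/yr.
C = 60900/9.328e+09 = 6.529e-06 kg/m³ = 0.006529 mg/L = 6.529 µg/L.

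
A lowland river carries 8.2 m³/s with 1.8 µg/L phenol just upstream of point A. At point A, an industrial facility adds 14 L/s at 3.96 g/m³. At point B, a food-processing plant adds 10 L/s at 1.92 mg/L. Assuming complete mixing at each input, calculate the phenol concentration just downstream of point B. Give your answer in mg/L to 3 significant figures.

0.0109 mg/L

1.8 µg/L = 0.0018 mg/L.
14 L/s = 0.014 m³/s.
After input A: C = (8.2·0.0018 + 0.014·3.96) / 8.214 = 0.008546 mg/L.
10 L/s = 0.01 m³/s.
After input B: C = (8.214·0.008546 + 0.01·1.92) / 8.224 = 0.01087 mg/L.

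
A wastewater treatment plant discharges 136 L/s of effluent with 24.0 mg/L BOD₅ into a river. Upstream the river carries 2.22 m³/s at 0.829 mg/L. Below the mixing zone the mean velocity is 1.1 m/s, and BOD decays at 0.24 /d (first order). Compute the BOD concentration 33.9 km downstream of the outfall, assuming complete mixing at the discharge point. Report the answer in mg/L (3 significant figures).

136 L/s = 0.136 m³/s.
After complete mixing, C₀ = (0.136·24 + 2.22·0.829) / 2.356 = 2.167 mg/L.
Travel time t = 3.39e+04 m / 1.1 m/s = 3.082e+04 s = 0.3567 d.
C = 2.167·exp(−0.24·0.3567) = 2.167·0.918 = 1.989 mg/L.

1.99 mg/L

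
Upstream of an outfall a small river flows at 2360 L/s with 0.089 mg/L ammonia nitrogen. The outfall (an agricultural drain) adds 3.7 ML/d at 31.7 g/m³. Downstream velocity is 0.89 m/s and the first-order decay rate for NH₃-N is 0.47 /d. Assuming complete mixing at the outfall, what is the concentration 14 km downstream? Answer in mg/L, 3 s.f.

3.7 ML/d = 0.04282 m³/s.
2360 L/s = 2.36 m³/s.
After complete mixing, C₀ = (0.04282·31.7 + 2.36·0.089) / 2.403 = 0.6524 mg/L.
Travel time t = 1.4e+04 m / 0.89 m/s = 1.573e+04 s = 0.1821 d.
C = 0.6524·exp(−0.47·0.1821) = 0.6524·0.918 = 0.5989 mg/L.

0.599 mg/L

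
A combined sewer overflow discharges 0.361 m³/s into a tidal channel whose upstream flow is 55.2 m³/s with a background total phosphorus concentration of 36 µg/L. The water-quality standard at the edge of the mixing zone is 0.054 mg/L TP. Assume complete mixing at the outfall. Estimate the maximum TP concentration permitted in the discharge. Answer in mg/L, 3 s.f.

2.81 mg/L

36 µg/L = 0.036 mg/L.
Mass balance: 0.054·55.56 = 0.361·Cₑ + 55.2·0.036.
Cₑ = (3 − 1.987) / 0.361 = 2.806 mg/L.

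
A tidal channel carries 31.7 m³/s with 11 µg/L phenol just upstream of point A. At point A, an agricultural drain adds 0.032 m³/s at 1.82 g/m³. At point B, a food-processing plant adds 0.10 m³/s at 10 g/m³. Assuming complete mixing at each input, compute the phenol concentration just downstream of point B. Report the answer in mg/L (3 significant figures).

11 µg/L = 0.011 mg/L.
After input A: C = (31.7·0.011 + 0.032·1.82) / 31.73 = 0.01282 mg/L.
After input B: C = (31.73·0.01282 + 0.1·10) / 31.83 = 0.0442 mg/L.

0.0442 mg/L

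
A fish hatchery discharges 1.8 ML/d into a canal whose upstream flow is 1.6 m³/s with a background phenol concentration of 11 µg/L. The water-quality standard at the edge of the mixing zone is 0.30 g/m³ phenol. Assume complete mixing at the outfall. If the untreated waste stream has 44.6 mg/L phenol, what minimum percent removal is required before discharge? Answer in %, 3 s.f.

49.6 %

1.8 ML/d = 0.02083 m³/s.
11 µg/L = 0.011 mg/L.
Mass balance: 0.3·1.621 = 0.02083·Cₑ + 1.6·0.011.
Cₑ = (0.4862 − 0.0176) / 0.02083 = 22.5 mg/L.
Required removal = 1 − 22.5/44.6 = 49.56 %.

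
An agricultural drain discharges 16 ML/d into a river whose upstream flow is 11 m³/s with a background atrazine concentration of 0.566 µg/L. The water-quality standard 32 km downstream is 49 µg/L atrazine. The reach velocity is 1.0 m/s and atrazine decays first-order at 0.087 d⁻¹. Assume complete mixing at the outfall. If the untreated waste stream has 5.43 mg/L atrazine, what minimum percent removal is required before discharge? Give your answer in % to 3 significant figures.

16 ML/d = 0.1852 m³/s.
0.566 µg/L = 0.000566 mg/L.
49 µg/L = 0.049 mg/L.
Travel time to the compliance point: t = 3.2e+04/1.0 = 3.2e+04 s = 0.3704 d; decay factor exp(−0.087·0.3704) = 0.9683.
So the concentration just after mixing may be at most 0.049/0.9683 = 0.0506 mg/L.
Mass balance: 0.0506·11.19 = 0.1852·Cₑ + 11·0.000566.
Cₑ = (0.566 − 0.006226) / 0.1852 = 3.023 mg/L.
Required removal = 1 − 3.023/5.43 = 44.33 %.

44.3 %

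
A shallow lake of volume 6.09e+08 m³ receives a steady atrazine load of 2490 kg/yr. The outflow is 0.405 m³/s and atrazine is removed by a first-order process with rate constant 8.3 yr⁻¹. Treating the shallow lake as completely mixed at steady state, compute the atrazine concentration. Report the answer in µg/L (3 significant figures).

0.491 µg/L

Outflow Q = 0.405 m³/s × 3.156e+07 s/yr = 1.278e+07 m³/yr.
Steady-state CSTR mass balance: W = Q·C + k·V·C, so C = W/(Q + kV).
Q + kV = 1.278e+07 + 8.3·6.09e+08 = 5.067e+09 m³/yr.
C = 2490/5.067e+09 = 4.914e-07 kg/m³ = 0.0004914 mg/L = 0.4914 µg/L.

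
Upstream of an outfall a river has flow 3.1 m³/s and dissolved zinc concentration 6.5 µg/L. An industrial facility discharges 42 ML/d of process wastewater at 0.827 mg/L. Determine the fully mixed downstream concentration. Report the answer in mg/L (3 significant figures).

0.118 mg/L

42 ML/d = 0.4861 m³/s.
6.5 µg/L = 0.0065 mg/L.
Conservation of mass across the mixing zone: C = (0.4861·0.827 + 3.1·0.0065) / (0.4861 + 3.1) = 0.4222/3.586 = 0.1177 mg/L.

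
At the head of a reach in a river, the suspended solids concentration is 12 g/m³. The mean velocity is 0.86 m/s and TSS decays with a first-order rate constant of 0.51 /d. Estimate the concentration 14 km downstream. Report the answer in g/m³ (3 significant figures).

10.9 g/m³

Travel time t = 14 km / 0.86 m/s = 1.4e+04/0.86 = 1.628e+04 s = 0.1884 d.
First-order decay: C = 12·exp(−0.51·0.1884) = 12·0.9084 = 10.9 g/m³.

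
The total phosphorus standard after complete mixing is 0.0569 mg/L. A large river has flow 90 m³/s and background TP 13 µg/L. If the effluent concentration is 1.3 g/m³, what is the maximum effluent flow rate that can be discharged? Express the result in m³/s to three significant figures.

3.18 m³/s

13 µg/L = 0.013 mg/L.
Mass balance at complete mixing: C_std·(Q_w + Q_r) = Q_w·C_e + Q_r·C_b.
Rearranging, Q_w = Q_r·(C_std − C_b)/(C_e − C_std) = 90·(0.0569 − 0.013) / (1.3 − 0.0569) = 3.178 m³/s.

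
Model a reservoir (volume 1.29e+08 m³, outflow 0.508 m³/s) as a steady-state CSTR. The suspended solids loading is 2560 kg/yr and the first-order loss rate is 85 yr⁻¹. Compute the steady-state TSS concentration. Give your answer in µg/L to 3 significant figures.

0.233 µg/L

Outflow Q = 0.508 m³/s × 3.156e+07 s/yr = 1.603e+07 m³/yr.
Steady-state CSTR mass balance: W = Q·C + k·V·C, so C = W/(Q + kV).
Q + kV = 1.603e+07 + 85·1.29e+08 = 1.098e+10 m³/yr.
C = 2560/1.098e+10 = 2.331e-07 kg/m³ = 0.0002331 mg/L = 0.2331 µg/L.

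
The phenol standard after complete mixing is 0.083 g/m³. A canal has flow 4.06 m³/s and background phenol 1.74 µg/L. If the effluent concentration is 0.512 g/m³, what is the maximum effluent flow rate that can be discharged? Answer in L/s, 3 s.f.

1.74 µg/L = 0.00174 mg/L.
Mass balance at complete mixing: C_std·(Q_w + Q_r) = Q_w·C_e + Q_r·C_b.
Rearranging, Q_w = Q_r·(C_std − C_b)/(C_e − C_std) = 4.06·(0.083 − 0.00174) / (0.512 − 0.083) = 0.769 m³/s.
= 769 L/s.

769 L/s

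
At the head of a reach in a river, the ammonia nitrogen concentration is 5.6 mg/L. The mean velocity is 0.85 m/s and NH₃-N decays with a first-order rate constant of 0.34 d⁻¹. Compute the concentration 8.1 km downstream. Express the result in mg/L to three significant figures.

5.39 mg/L

Travel time t = 8.1 km / 0.85 m/s = 8100/0.85 = 9529 s = 0.1103 d.
First-order decay: C = 5.6·exp(−0.34·0.1103) = 5.6·0.9632 = 5.394 mg/L.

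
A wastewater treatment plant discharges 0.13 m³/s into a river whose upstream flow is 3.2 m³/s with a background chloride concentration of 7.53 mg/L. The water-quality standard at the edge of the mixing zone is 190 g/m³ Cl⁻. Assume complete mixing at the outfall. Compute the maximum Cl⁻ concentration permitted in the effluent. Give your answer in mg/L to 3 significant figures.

Mass balance: 190·3.33 = 0.13·Cₑ + 3.2·7.53.
Cₑ = (632.7 − 24.1) / 0.13 = 4682 mg/L.

4680 mg/L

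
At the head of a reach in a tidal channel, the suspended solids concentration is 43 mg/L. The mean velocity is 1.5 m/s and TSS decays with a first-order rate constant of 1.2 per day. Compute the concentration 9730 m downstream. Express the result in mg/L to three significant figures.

Travel time t = 9730 m / 1.5 m/s = 9730/1.5 = 6487 s = 0.07508 d.
First-order decay: C = 43·exp(−1.2·0.07508) = 43·0.9138 = 39.3 mg/L.

39.3 mg/L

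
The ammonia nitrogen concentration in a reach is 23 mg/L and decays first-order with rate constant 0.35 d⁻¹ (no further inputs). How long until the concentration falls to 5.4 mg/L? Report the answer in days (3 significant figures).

4.14 d

t = ln(C₀/C)/k = ln(23/5.4)/0.35 = 1.449/0.35 = 4.14 d.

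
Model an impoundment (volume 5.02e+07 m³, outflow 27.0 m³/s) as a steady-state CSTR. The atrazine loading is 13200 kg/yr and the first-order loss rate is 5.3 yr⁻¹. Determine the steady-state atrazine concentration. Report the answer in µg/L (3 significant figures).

11.8 µg/L

Outflow Q = 27.0 m³/s × 3.156e+07 s/yr = 8.521e+08 m³/yr.
Steady-state CSTR mass balance: W = Q·C + k·V·C, so C = W/(Q + kV).
Q + kV = 8.521e+08 + 5.3·5.02e+07 = 1.118e+09 m³/yr.
C = 13200/1.118e+09 = 1.181e-05 kg/m³ = 0.01181 mg/L = 11.81 µg/L.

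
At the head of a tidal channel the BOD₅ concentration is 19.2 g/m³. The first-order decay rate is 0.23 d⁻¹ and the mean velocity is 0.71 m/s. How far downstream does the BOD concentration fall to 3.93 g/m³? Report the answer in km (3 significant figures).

423 km

From C = C₀·e^(−kt), t = ln(C₀/C)/k = ln(19.2/3.93)/0.23 = 1.586/0.23 = 6.897 d.
Distance = v·t = 0.71 m/s × 5.959e+05 s = 4.231e+05 m = 423.1 km.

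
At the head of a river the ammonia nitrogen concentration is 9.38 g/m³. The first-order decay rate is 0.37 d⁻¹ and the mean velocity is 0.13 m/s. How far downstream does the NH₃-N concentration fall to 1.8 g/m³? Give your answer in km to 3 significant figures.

50.1 km

From C = C₀·e^(−kt), t = ln(C₀/C)/k = ln(9.38/1.8)/0.37 = 1.651/0.37 = 4.462 d.
Distance = v·t = 0.13 m/s × 3.855e+05 s = 5.011e+04 m = 50.11 km.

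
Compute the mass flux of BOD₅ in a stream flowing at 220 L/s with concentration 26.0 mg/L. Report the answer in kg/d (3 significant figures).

494 kg/d

220 L/s = 0.22 m³/s.
Mass flux = Q·C = 0.22 m³/s × 26 g/m³ = 5.72 g/s.
= 5.72 g/s × 86.4 = 494.2 kg/d.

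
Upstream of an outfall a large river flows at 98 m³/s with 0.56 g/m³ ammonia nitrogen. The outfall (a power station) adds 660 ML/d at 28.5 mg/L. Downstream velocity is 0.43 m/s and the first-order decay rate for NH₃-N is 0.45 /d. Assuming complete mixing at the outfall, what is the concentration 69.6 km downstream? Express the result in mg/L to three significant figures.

1.11 mg/L

660 ML/d = 7.639 m³/s.
After complete mixing, C₀ = (7.639·28.5 + 98·0.56) / 105.6 = 2.58 mg/L.
Travel time t = 6.96e+04 m / 0.43 m/s = 1.619e+05 s = 1.873 d.
C = 2.58·exp(−0.45·1.873) = 2.58·0.4304 = 1.111 mg/L.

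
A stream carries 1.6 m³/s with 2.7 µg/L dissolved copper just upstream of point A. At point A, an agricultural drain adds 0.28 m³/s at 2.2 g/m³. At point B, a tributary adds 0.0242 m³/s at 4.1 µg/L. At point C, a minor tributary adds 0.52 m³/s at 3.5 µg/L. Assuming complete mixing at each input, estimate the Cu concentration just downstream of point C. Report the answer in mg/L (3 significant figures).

2.7 µg/L = 0.0027 mg/L.
After input A: C = (1.6·0.0027 + 0.28·2.2) / 1.88 = 0.33 mg/L.
4.1 µg/L = 0.0041 mg/L.
After input B: C = (1.88·0.33 + 0.0242·0.0041) / 1.904 = 0.3258 mg/L.
3.5 µg/L = 0.0035 mg/L.
After input C: C = (1.904·0.3258 + 0.52·0.0035) / 2.424 = 0.2567 mg/L.

0.257 mg/L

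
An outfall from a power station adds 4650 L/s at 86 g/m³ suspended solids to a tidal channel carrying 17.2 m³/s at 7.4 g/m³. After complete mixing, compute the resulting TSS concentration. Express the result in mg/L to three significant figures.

24.1 mg/L

4650 L/s = 4.65 m³/s.
By mass balance at complete mixing, C = (4.65·86 + 17.2·7.4) / (4.65 + 17.2) = 527.2/21.85 = 24.13 mg/L.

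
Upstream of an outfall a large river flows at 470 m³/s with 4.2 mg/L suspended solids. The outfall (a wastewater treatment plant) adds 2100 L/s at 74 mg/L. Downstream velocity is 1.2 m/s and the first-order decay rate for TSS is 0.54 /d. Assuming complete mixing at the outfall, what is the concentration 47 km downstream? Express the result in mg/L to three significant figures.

3.53 mg/L

2100 L/s = 2.1 m³/s.
After complete mixing, C₀ = (2.1·74 + 470·4.2) / 472.1 = 4.51 mg/L.
Travel time t = 4.7e+04 m / 1.2 m/s = 3.917e+04 s = 0.4533 d.
C = 4.51·exp(−0.54·0.4533) = 4.51·0.7829 = 3.531 mg/L.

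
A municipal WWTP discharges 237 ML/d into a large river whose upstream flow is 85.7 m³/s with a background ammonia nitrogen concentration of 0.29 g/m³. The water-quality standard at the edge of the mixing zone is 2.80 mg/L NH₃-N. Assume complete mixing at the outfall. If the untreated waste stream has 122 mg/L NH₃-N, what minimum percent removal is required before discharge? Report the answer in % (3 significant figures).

237 ML/d = 2.743 m³/s.
Mass balance: 2.8·88.44 = 2.743·Cₑ + 85.7·0.29.
Cₑ = (247.6 − 24.85) / 2.743 = 81.22 mg/L.
Required removal = 1 − 81.22/122 = 33.43 %.

33.4 %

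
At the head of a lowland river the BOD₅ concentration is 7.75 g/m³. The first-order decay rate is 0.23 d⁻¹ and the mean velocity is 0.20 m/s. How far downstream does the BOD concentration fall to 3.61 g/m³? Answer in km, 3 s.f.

57.4 km

From C = C₀·e^(−kt), t = ln(C₀/C)/k = ln(7.75/3.61)/0.23 = 0.764/0.23 = 3.322 d.
Distance = v·t = 0.20 m/s × 2.87e+05 s = 5.74e+04 m = 57.4 km.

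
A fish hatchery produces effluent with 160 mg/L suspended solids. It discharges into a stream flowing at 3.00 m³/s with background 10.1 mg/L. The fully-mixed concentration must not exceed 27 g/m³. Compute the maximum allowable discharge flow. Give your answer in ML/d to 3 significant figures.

Mass balance at complete mixing: C_std·(Q_w + Q_r) = Q_w·C_e + Q_r·C_b.
Rearranging, Q_w = Q_r·(C_std − C_b)/(C_e − C_std) = 3.00·(27 − 10.1) / (160 − 27) = 0.3812 m³/s.
= 32.94 ML/d.

32.9 ML/d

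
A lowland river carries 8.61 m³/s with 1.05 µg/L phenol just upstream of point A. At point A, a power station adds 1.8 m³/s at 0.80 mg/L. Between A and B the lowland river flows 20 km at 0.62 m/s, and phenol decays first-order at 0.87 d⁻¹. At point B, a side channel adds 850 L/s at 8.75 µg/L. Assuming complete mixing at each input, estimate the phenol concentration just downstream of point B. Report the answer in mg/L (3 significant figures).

1.05 µg/L = 0.00105 mg/L.
After input A: C = (8.61·0.00105 + 1.8·0.8) / 10.41 = 0.1392 mg/L.
Over the 20 km reach to input B (t = 3.226e+04 s = 0.3734 d), decay gives C = 0.1392·exp(−0.87·0.3734) = 0.1006 mg/L.
850 L/s = 0.85 m³/s.
8.75 µg/L = 0.00875 mg/L.
After input B: C = (10.41·0.1006 + 0.85·0.00875) / 11.26 = 0.09366 mg/L.

0.0937 mg/L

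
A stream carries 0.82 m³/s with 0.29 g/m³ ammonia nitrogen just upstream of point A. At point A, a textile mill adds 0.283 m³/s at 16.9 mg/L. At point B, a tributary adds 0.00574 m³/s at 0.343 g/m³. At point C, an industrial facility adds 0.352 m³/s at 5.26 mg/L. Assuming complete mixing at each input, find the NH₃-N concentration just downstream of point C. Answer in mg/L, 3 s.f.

4.71 mg/L

After input A: C = (0.82·0.29 + 0.283·16.9) / 1.103 = 4.552 mg/L.
After input B: C = (1.103·4.552 + 0.00574·0.343) / 1.109 = 4.53 mg/L.
After input C: C = (1.109·4.53 + 0.352·5.26) / 1.461 = 4.706 mg/L.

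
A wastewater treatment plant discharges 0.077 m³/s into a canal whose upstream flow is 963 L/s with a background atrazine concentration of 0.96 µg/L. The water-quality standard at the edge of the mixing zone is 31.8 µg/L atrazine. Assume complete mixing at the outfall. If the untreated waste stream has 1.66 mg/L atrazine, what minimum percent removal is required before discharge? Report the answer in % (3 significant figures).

74.8 %

963 L/s = 0.963 m³/s.
0.96 µg/L = 0.00096 mg/L.
31.8 µg/L = 0.0318 mg/L.
Mass balance: 0.0318·1.04 = 0.077·Cₑ + 0.963·0.00096.
Cₑ = (0.03307 − 0.0009245) / 0.077 = 0.4175 mg/L.
Required removal = 1 − 0.4175/1.66 = 74.85 %.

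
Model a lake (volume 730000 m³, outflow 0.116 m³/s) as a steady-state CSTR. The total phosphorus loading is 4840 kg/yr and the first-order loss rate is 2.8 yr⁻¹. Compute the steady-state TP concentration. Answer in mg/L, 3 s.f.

0.848 mg/L

Outflow Q = 0.116 m³/s × 3.156e+07 s/yr = 3.661e+06 m³/yr.
Steady-state CSTR mass balance: W = Q·C + k·V·C, so C = W/(Q + kV).
Q + kV = 3.661e+06 + 2.8·730000 = 5.705e+06 m³/yr.
C = 4840/5.705e+06 = 0.0008484 kg/m³ = 0.8484 mg/L.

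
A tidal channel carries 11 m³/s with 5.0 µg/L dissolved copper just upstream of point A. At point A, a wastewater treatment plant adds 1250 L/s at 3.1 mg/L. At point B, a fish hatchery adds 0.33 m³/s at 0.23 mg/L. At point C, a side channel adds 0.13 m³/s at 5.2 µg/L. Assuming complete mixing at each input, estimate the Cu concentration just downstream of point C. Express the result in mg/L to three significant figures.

5.0 µg/L = 0.005 mg/L.
1250 L/s = 1.25 m³/s.
After input A: C = (11·0.005 + 1.25·3.1) / 12.25 = 0.3208 mg/L.
After input B: C = (12.25·0.3208 + 0.33·0.23) / 12.58 = 0.3184 mg/L.
5.2 µg/L = 0.0052 mg/L.
After input C: C = (12.58·0.3184 + 0.13·0.0052) / 12.71 = 0.3152 mg/L.

0.315 mg/L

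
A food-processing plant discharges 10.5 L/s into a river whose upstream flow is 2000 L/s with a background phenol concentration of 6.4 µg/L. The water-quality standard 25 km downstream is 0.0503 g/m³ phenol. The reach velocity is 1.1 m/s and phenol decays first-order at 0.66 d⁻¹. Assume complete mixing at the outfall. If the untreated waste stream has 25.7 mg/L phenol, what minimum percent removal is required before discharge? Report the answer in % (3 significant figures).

60.2 %

10.5 L/s = 0.0105 m³/s.
2000 L/s = 2 m³/s.
6.4 µg/L = 0.0064 mg/L.
Travel time to the compliance point: t = 2.5e+04/1.1 = 2.273e+04 s = 0.263 d; decay factor exp(−0.66·0.263) = 0.8406.
So the concentration just after mixing may be at most 0.0503/0.8406 = 0.05984 mg/L.
Mass balance: 0.05984·2.01 = 0.0105·Cₑ + 2·0.0064.
Cₑ = (0.1203 − 0.0128) / 0.0105 = 10.24 mg/L.
Required removal = 1 − 10.24/25.7 = 60.16 %.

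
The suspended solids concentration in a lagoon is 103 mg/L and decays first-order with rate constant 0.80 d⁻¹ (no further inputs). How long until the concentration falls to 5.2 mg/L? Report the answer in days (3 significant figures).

t = ln(C₀/C)/k = ln(103/5.2)/0.80 = 2.986/0.80 = 3.733 d.

3.73 d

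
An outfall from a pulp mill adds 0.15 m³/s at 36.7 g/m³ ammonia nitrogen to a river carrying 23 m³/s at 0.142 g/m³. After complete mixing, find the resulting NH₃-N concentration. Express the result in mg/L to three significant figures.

0.379 mg/L

Conservation of mass across the mixing zone: C = (0.15·36.7 + 23·0.142) / (0.15 + 23) = 8.771/23.15 = 0.3789 mg/L.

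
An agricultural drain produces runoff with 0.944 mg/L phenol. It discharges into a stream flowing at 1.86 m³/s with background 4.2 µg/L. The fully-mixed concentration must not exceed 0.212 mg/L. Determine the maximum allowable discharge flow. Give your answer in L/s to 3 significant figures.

528 L/s

4.2 µg/L = 0.0042 mg/L.
Mass balance at complete mixing: C_std·(Q_w + Q_r) = Q_w·C_e + Q_r·C_b.
Rearranging, Q_w = Q_r·(C_std − C_b)/(C_e − C_std) = 1.86·(0.212 − 0.0042) / (0.944 − 0.212) = 0.528 m³/s.
= 528 L/s.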